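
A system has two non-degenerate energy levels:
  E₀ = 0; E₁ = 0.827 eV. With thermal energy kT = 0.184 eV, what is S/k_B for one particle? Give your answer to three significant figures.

0.0608

Eᵢ/kT = 0, 4.4946.
Z = Σ e^(−Eᵢ/kT) = e^(−0) + e^(−4.4946) = 1.0000 + 0.011169 = 1.0112.
⟨E⟩ = Σ EᵢPᵢ = 0.0091345 eV.
S/k_B = ln Z + ⟨E⟩/kT = ln(1.0112) + 0.0091345/0.184 = 0.011138 + 0.049644 = 0.0608.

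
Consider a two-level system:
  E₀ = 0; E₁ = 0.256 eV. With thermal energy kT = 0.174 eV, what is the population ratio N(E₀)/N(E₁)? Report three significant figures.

4.35

n₀/n₁ = exp[−(E₀−E₁)/kT] = exp(−(-0.256 eV)/(0.174 eV)) = exp(1.4713) = 4.35.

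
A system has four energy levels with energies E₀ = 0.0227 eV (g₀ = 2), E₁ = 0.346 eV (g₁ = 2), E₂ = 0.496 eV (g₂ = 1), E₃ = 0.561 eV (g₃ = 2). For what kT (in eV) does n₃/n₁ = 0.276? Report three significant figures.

0.167 eV

n₃/n₁ = (g₃/g₁) exp[−(E₃−E₁)/kT] = 0.276.
⇒ (E₃−E₁)/kT = ln((2/2)/0.276) = ln(3.6232) = 1.2874.
kT = 0.215 eV / 1.2874 = 0.167 eV.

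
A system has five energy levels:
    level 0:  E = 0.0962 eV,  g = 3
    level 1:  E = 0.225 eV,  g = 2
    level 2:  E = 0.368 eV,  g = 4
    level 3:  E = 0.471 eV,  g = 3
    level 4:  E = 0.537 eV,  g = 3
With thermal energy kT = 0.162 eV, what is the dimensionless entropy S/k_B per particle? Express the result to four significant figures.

2.259

Eᵢ/kT = 0.593827, 1.38889, 2.27160, 2.90741, 3.31481.
Z = Σ gᵢe^(−Eᵢ/kT) = 3·e^(−0.593827) + 2·e^(−1.38889) + 4·e^(−2.27160) + 3·e^(−2.90741) + 3·e^(−3.31481) = 1.65663 + 0.498704 + 0.412588 + 0.163851 + 0.109023 = 2.84080.
⟨E⟩ = Σ EᵢPᵢ = 0.196821 eV.
S/k_B = ln Z + ⟨E⟩/kT = ln(2.84080) + 0.196821/0.162 = 1.04409 + 1.21494 = 2.259.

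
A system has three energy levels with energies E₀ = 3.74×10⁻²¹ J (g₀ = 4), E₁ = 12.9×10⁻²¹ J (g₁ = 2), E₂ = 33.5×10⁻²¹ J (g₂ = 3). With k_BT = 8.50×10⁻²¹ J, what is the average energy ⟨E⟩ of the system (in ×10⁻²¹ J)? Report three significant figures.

Eᵢ/kT = 0.44000, 1.5176, 3.9412.
Z = Σ gᵢe^(−Eᵢ/kT) = 4·e^(−0.44000) + 2·e^(−1.5176) + 3·e^(−3.9412) = 2.5761 + 0.43847 + 0.058275 = 3.0728.
⟨E⟩ = Σ Eᵢ gᵢe^(−Eᵢ/kT) / Z = (3.74·2.5761 + 12.9·0.43847 + 33.5·0.058275) / 3.0728 = 5.61 ×10⁻²¹ J.

5.61 ×10⁻²¹ J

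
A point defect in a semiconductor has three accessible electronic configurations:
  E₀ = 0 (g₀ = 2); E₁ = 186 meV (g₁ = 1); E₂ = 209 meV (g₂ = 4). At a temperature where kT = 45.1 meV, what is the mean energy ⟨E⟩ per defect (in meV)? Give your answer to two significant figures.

Eᵢ/kT = 0, 4.124, 4.634.
Z = Σ gᵢe^(−Eᵢ/kT) = 2·e^(−0) + 1·e^(−4.124) + 4·e^(−4.634) = 2.000 + 0.01618 + 0.03886 = 2.055.
⟨E⟩ = Σ Eᵢ gᵢe^(−Eᵢ/kT) / Z = (0·2.000 + 186·0.01618 + 209·0.03886) / 2.055 = 5.4 meV.

5.4 meV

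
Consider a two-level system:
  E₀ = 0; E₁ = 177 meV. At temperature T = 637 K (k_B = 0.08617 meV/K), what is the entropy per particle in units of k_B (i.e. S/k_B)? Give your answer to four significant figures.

0.1623

k_BT = 0.08617 × 637 K = 54.8903 meV.
Eᵢ/kT = 0, 3.22461.
Z = Σ e^(−Eᵢ/kT) = e^(−0) + e^(−3.22461) = 1.00000 + 0.0397713 = 1.03977.
⟨E⟩ = Σ EᵢPᵢ = 6.77027 meV.
S/k_B = ln Z + ⟨E⟩/kT = ln(1.03977) + 6.77027/54.8903 = 0.0389995 + 0.123342 = 0.1623.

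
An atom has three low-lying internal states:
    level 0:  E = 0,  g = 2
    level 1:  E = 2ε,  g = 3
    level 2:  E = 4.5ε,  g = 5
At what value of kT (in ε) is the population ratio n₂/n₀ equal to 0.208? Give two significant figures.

1.8 ε

n₂/n₀ = (g₂/g₀) exp[−(E₂−E₀)/kT] = 0.208.
⇒ (E₂−E₀)/kT = ln((5/2)/0.208) = ln(12.02) = 2.487.
kT = 4.5ε / 2.487 = 1.8 ε.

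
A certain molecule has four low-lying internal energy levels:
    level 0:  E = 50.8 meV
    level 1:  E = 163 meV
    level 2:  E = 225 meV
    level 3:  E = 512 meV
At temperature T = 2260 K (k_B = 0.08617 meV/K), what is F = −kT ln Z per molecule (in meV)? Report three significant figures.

-90.4 meV

k_BT = 0.08617 × 2260 K = 194.74 meV.
Eᵢ/kT = 0.26086, 0.83701, 1.1554, 2.6291.
Z = Σ e^(−Eᵢ/kT) = e^(−0.26086) + e^(−0.83701) + e^(−1.1554) + e^(−2.6291) = 0.77039 + 0.43300 + 0.31493 + 0.072143 = 1.5905.
F = −kT ln Z = −194.74 × ln(1.5905) = −194.74 × 0.46405 = -90.4 meV.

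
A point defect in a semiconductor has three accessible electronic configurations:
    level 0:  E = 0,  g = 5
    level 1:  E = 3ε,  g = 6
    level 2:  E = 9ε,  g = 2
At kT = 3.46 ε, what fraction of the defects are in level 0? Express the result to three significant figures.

0.652

Eᵢ/kT = 0, 0.86705, 2.6012.
Z = Σ gᵢe^(−Eᵢ/kT) = 5·e^(−0) + 6·e^(−0.86705) + 2·e^(−2.6012) = 5.0000 + 2.5211 + 0.14837 = 7.6695.
P₀ = g₀ e^(−E₀/kT) / Z = 5.0000/7.6695 = 0.652.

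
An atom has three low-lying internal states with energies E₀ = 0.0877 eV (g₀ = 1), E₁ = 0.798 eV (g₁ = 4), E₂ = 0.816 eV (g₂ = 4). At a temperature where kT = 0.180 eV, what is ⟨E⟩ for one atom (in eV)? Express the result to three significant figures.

Eᵢ/kT = 0.48722, 4.4333, 4.5333.
Z = Σ gᵢe^(−Eᵢ/kT) = 1·e^(−0.48722) + 4·e^(−4.4333) + 4·e^(−4.5333) = 0.61433 + 0.047501 + 0.042981 = 0.70481.
⟨E⟩ = Σ Eᵢ gᵢe^(−Eᵢ/kT) / Z = (0.0877·0.61433 + 0.798·0.047501 + 0.816·0.042981) / 0.70481 = 0.180 eV.

0.180 eV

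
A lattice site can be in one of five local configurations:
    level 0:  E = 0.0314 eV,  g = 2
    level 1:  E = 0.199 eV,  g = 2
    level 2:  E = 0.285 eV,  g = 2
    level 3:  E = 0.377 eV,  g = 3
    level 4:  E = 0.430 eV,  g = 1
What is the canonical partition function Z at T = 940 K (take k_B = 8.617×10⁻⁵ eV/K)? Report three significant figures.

Z = 1.62

k_BT = 8.617×10⁻⁵ × 940 K = 0.081000 eV.
Eᵢ/kT = 0.38765, 2.4568, 3.5185, 4.6543, 5.3086.
Z = Σ gᵢe^(−Eᵢ/kT) = 2·e^(−0.38765) + 2·e^(−2.4568) + 2·e^(−3.5185) + 3·e^(−4.6543) + 1·e^(−5.3086) = 1.3573 + 0.17142 + 0.059288 + 0.028562 + 0.0049489 = 1.6215.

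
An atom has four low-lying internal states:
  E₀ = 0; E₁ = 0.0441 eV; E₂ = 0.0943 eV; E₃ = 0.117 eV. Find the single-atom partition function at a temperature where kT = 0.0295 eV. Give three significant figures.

Z = 1.28

Eᵢ/kT = 0, 1.4949, 3.1966, 3.9661.
Z = Σ e^(−Eᵢ/kT) = e^(−0) + e^(−1.4949) + e^(−3.1966) + e^(−3.9661) = 1.0000 + 0.22427 + 0.040901 + 0.018947 = 1.2841.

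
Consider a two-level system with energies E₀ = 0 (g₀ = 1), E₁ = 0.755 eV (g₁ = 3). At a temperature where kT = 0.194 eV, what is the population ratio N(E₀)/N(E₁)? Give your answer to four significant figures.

n₀/n₁ = (g₀/g₁) exp[−(E₀−E₁)/kT] = (1/3) × exp(−(-0.755 eV)/(0.194 eV)) = (1/3) × exp(3.89175) = 16.33.

16.33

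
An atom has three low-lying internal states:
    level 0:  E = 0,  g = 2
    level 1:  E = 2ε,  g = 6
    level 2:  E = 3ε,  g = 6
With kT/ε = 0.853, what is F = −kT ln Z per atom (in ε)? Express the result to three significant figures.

-0.864 ε

Eᵢ/kT = 0, 2.3447, 3.5170.
Z = Σ gᵢe^(−Eᵢ/kT) = 2·e^(−0) + 6·e^(−2.3447) + 6·e^(−3.5170) = 2.0000 + 0.57526 + 0.17813 = 2.7534.
F = −kT ln Z = −0.853 × ln(2.7534) = −0.853 × 1.0128 = -0.864 ε.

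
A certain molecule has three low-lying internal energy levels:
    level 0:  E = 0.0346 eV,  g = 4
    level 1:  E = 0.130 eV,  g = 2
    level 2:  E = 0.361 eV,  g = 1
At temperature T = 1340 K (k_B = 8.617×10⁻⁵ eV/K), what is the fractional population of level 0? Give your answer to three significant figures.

k_BT = 8.617×10⁻⁵ × 1340 K = 0.11547 eV.
Eᵢ/kT = 0.29964, 1.1258, 3.1264.
Z = Σ gᵢe^(−Eᵢ/kT) = 4·e^(−0.29964) + 2·e^(−1.1258) + 1·e^(−3.1264) = 2.9643 + 0.64879 + 0.043875 = 3.6570.
P₀ = g₀ e^(−E₀/kT) / Z = 2.9643/3.6570 = 0.811.

0.811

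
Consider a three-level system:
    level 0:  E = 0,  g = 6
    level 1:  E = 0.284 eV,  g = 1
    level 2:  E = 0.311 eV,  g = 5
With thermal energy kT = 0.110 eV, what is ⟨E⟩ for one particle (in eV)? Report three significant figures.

Eᵢ/kT = 0, 2.5818, 2.8273.
Z = Σ gᵢe^(−Eᵢ/kT) = 6·e^(−0) + 1·e^(−2.5818) + 5·e^(−2.8273) = 6.0000 + 0.075638 + 0.29586 = 6.3715.
⟨E⟩ = Σ Eᵢ gᵢe^(−Eᵢ/kT) / Z = (0·6.0000 + 0.284·0.075638 + 0.311·0.29586) / 6.3715 = 0.0178 eV.

0.0178 eV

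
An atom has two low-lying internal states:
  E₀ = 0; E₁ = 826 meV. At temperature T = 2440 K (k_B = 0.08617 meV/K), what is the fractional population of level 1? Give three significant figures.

k_BT = 0.08617 × 2440 K = 210.25 meV.
Eᵢ/kT = 0, 3.9287.
Z = Σ e^(−Eᵢ/kT) = e^(−0) + e^(−3.9287) = 1.0000 + 0.019669 = 1.0197.
P₁ = e^(−E₁/kT) / Z = 0.019669/1.0197 = 0.0193.

0.0193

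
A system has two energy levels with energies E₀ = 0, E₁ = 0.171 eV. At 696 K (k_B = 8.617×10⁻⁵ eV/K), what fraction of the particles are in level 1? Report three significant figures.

0.0546

k_BT = 8.617×10⁻⁵ × 696 K = 0.059974 eV.
Eᵢ/kT = 0, 2.8512.
Z = Σ e^(−Eᵢ/kT) = e^(−0) + e^(−2.8512) = 1.0000 + 0.057775 = 1.0578.
P₁ = e^(−E₁/kT) / Z = 0.057775/1.0578 = 0.0546.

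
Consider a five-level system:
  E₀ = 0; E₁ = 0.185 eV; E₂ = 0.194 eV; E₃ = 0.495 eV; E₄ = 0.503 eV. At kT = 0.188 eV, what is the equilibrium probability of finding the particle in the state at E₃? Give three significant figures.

Eᵢ/kT = 0, 0.98404, 1.0319, 2.6330, 2.6755.
Z = Σ e^(−Eᵢ/kT) = e^(−0) + e^(−0.98404) + e^(−1.0319) + e^(−2.6330) + e^(−2.6755) = 1.0000 + 0.37380 + 0.35633 + 0.071863 + 0.068872 = 1.8709.
P₃ = e^(−E₃/kT) / Z = 0.071863/1.8709 = 0.0384.

0.0384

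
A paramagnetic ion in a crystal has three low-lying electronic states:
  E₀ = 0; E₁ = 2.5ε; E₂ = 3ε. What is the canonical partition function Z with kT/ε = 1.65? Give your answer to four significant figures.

Z = 1.382

Eᵢ/kT = 0, 1.51515, 1.81818.
Z = Σ e^(−Eᵢ/kT) = e^(−0) + e^(−1.51515) + e^(−1.81818) = 1.00000 + 0.219775 + 0.162321 = 1.38210.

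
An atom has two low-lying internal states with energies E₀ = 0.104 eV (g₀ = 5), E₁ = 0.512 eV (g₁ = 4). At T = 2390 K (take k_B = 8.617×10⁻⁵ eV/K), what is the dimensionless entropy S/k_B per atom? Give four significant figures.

k_BT = 8.617×10⁻⁵ × 2390 K = 0.205946 eV.
Eᵢ/kT = 0.504987, 2.48609.
Z = Σ gᵢe^(−Eᵢ/kT) = 5·e^(−0.504987) + 4·e^(−2.48609) = 3.01757 + 0.332939 = 3.35051.
⟨E⟩ = Σ EᵢPᵢ = 0.144543 eV.
S/k_B = ln Z + ⟨E⟩/kT = ln(3.35051) + 0.144543/0.205946 = 1.20911 + 0.701849 = 1.911.

1.911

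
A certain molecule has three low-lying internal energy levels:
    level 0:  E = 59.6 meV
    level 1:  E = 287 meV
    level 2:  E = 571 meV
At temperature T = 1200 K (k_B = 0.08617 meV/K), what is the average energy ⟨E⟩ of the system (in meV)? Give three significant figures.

85.4 meV

k_BT = 0.08617 × 1200 K = 103.40 meV.
Eᵢ/kT = 0.57640, 2.7756, 5.5222.
Z = Σ e^(−Eᵢ/kT) = e^(−0.57640) + e^(−2.7756) + e^(−5.5222) = 0.56192 + 0.062312 + 0.0039970 = 0.62823.
⟨E⟩ = Σ Eᵢ e^(−Eᵢ/kT) / Z = (59.6·0.56192 + 287·0.062312 + 571·0.0039970) / 0.62823 = 85.4 meV.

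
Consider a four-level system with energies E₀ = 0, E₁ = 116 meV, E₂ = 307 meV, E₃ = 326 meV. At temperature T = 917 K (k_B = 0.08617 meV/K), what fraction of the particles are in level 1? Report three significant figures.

0.182

k_BT = 0.08617 × 917 K = 79.018 meV.
Eᵢ/kT = 0, 1.4680, 3.8852, 4.1256.
Z = Σ e^(−Eᵢ/kT) = e^(−0) + e^(−1.4680) + e^(−3.8852) + e^(−4.1256) = 1.0000 + 0.23039 + 0.020544 + 0.016154 = 1.2671.
P₁ = e^(−E₁/kT) / Z = 0.23039/1.2671 = 0.182.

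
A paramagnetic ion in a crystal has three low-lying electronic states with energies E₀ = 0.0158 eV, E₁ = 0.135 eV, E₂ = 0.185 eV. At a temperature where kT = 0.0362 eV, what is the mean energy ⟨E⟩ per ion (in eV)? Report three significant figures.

0.0215 eV

Eᵢ/kT = 0.43646, 3.7293, 5.1105.
Z = Σ e^(−Eᵢ/kT) = e^(−0.43646) + e^(−3.7293) + e^(−5.1105) = 0.64632 + 0.024010 + 0.0060331 = 0.67636.
⟨E⟩ = Σ Eᵢ e^(−Eᵢ/kT) / Z = (0.0158·0.64632 + 0.135·0.024010 + 0.185·0.0060331) / 0.67636 = 0.0215 eV.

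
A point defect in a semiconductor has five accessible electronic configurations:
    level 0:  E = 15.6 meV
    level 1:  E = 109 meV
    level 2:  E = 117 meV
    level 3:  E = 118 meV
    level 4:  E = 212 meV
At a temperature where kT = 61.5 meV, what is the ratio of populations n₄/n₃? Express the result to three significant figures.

0.217

n₄/n₃ = exp[−(E₄−E₃)/kT] = exp(−(94 meV)/(61.5 meV)) = exp(-1.5285) = 0.217.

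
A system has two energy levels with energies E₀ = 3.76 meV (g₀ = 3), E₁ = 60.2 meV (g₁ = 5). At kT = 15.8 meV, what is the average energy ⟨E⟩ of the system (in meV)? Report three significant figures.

Eᵢ/kT = 0.23797, 3.8101.
Z = Σ gᵢe^(−Eᵢ/kT) = 3·e^(−0.23797) + 5·e^(−3.8101) = 2.3647 + 0.11073 = 2.4754.
⟨E⟩ = Σ Eᵢ gᵢe^(−Eᵢ/kT) / Z = (3.76·2.3647 + 60.2·0.11073) / 2.4754 = 6.28 meV.

6.28 meV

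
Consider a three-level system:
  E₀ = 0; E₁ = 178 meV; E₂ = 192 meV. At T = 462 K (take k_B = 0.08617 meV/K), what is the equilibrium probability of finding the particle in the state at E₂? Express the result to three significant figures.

0.00789

k_BT = 0.08617 × 462 K = 39.811 meV.
Eᵢ/kT = 0, 4.4711, 4.8228.
Z = Σ e^(−Eᵢ/kT) = e^(−0) + e^(−4.4711) + e^(−4.8228) = 1.0000 + 0.011435 + 0.0080442 = 1.0195.
P₂ = e^(−E₂/kT) / Z = 0.0080442/1.0195 = 0.00789.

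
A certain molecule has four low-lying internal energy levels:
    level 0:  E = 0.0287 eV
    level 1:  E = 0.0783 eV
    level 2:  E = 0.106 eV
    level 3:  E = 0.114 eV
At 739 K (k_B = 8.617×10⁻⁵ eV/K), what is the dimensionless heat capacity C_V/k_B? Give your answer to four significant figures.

k_BT = 8.617×10⁻⁵ × 739 K = 0.0636796 eV.
Eᵢ/kT = 0.450694, 1.22959, 1.66458, 1.79021.
Z = Σ e^(−Eᵢ/kT) = e^(−0.450694) + e^(−1.22959) + e^(−1.66458) + e^(−1.79021) = 0.637186 + 0.292412 + 0.189270 + 0.166925 = 1.28579.
⟨E⟩ = 0.0624326 eV, ⟨E²⟩ = 0.00514360 eV².
C_V/k_B = (⟨E²⟩ − ⟨E⟩²)/(kT)² = (0.00514360 − 0.00389783)/0.00405509 = 0.3072.

0.3072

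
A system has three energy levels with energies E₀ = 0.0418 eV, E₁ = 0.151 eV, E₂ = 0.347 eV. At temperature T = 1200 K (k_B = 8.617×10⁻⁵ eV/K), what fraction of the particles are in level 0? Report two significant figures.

k_BT = 8.617×10⁻⁵ × 1200 K = 0.1034 eV.
Eᵢ/kT = 0.4043, 1.460, 3.356.
Z = Σ e^(−Eᵢ/kT) = e^(−0.4043) + e^(−1.460) + e^(−3.356) = 0.6674 + 0.2322 + 0.03487 = 0.9345.
P₀ = e^(−E₀/kT) / Z = 0.6674/0.9345 = 0.71.

0.71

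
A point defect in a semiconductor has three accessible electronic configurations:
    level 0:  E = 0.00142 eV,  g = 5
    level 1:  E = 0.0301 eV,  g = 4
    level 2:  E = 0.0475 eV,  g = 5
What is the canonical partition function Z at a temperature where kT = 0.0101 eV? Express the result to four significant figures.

Z = 4.593

Eᵢ/kT = 0.140594, 2.98020, 4.70297.
Z = Σ gᵢe^(−Eᵢ/kT) = 5·e^(−0.140594) + 4·e^(−2.98020) + 5·e^(−4.70297) = 4.34421 + 0.203131 + 0.0453415 = 4.59268.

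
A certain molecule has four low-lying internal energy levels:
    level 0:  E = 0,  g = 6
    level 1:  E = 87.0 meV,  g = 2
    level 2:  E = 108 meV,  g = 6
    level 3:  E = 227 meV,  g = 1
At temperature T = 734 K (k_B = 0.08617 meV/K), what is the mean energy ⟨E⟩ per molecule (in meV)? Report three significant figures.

k_BT = 0.08617 × 734 K = 63.249 meV.
Eᵢ/kT = 0, 1.3755, 1.7075, 3.5890.
Z = Σ gᵢe^(−Eᵢ/kT) = 6·e^(−0) + 2·e^(−1.3755) + 6·e^(−1.7075) + 1·e^(−3.5890) = 6.0000 + 0.50543 + 1.0879 + 0.027626 = 7.6210.
⟨E⟩ = Σ Eᵢ gᵢe^(−Eᵢ/kT) / Z = (0·6.0000 + 87.0·0.50543 + 108·1.0879 + 227·0.027626) / 7.6210 = 22.0 meV.

22.0 meV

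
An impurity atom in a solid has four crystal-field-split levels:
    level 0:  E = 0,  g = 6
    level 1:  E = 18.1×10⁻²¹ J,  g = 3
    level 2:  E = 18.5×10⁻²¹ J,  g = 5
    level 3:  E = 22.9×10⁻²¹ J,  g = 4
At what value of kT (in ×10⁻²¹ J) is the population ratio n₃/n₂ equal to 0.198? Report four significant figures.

3.151 ×10⁻²¹ J

n₃/n₂ = (g₃/g₂) exp[−(E₃−E₂)/kT] = 0.198.
⇒ (E₃−E₂)/kT = ln((4/5)/0.198) = ln(4.04040) = 1.39634.
kT = 4.4 ×10⁻²¹ J / 1.39634 = 3.151 ×10⁻²¹ J.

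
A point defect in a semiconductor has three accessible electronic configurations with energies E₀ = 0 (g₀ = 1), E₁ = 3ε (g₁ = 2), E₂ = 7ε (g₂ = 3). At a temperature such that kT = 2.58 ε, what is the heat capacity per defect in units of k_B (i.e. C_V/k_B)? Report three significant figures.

Eᵢ/kT = 0, 1.1628, 2.7132.
Z = Σ gᵢe^(−Eᵢ/kT) = 1·e^(−0) + 2·e^(−1.1628) + 3·e^(−2.7132) = 1.0000 + 0.62522 + 0.19897 = 1.8242.
⟨E⟩ = 1.7917 ε, ⟨E²⟩ = 8.4292 ε².
C_V/k_B = (⟨E²⟩ − ⟨E⟩²)/(kT)² = (8.4292 − 3.2102)/6.6564 = 0.784.

0.784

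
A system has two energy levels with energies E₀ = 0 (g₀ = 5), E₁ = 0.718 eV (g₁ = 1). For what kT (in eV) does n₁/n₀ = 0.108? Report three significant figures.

n₁/n₀ = (g₁/g₀) exp[−(E₁−E₀)/kT] = 0.108.
⇒ (E₁−E₀)/kT = ln((1/5)/0.108) = ln(1.8519) = 0.61621.
kT = 0.718 eV / 0.61621 = 1.17 eV.

1.17 eV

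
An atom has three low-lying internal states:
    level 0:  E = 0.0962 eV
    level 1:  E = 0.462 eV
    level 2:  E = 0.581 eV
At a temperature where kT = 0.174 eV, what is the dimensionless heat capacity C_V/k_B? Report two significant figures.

Eᵢ/kT = 0.5529, 2.655, 3.339.
Z = Σ e^(−Eᵢ/kT) = e^(−0.5529) + e^(−2.655) + e^(−3.339) = 0.5753 + 0.07030 + 0.03547 = 0.6811.
⟨E⟩ = 0.1592 eV, ⟨E²⟩ = 0.04743 eV².
C_V/k_B = (⟨E²⟩ − ⟨E⟩²)/(kT)² = (0.04743 − 0.02534)/0.03028 = 0.73.

0.73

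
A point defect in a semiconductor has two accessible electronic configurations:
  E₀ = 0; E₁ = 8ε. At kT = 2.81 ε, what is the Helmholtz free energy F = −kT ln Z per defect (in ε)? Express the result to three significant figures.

Eᵢ/kT = 0, 2.8470.
Z = Σ e^(−Eᵢ/kT) = e^(−0) + e^(−2.8470) = 1.0000 + 0.058018 = 1.0580.
F = −kT ln Z = −2.81 × ln(1.0580) = −2.81 × 0.056380 = -0.158 ε.

-0.158 ε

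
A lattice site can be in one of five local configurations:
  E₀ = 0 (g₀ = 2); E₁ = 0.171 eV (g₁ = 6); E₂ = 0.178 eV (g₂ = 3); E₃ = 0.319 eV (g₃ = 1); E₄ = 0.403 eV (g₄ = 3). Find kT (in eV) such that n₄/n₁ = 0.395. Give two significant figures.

0.98 eV

n₄/n₁ = (g₄/g₁) exp[−(E₄−E₁)/kT] = 0.395.
⇒ (E₄−E₁)/kT = ln((3/6)/0.395) = ln(1.266) = 0.2359.
kT = 0.232 eV / 0.2359 = 0.98 eV.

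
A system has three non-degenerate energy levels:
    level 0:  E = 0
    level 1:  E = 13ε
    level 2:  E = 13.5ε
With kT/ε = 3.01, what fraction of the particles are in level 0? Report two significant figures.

0.98

Eᵢ/kT = 0, 4.319, 4.485.
Z = Σ e^(−Eᵢ/kT) = e^(−0) + e^(−4.319) + e^(−4.485) = 1.000 + 0.01331 + 0.01128 = 1.025.
P₀ = e^(−E₀/kT) / Z = 1.000/1.025 = 0.98.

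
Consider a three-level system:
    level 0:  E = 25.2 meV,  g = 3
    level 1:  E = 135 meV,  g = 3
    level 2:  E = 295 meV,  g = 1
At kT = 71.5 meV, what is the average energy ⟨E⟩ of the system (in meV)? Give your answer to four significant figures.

46.22 meV

Eᵢ/kT = 0.352448, 1.88811, 4.12587.
Z = Σ gᵢe^(−Eᵢ/kT) = 3·e^(−0.352448) + 3·e^(−1.88811) + 1·e^(−4.12587) = 2.10890 + 0.454073 + 0.0161494 = 2.57912.
⟨E⟩ = Σ Eᵢ gᵢe^(−Eᵢ/kT) / Z = (25.2·2.10890 + 135·0.454073 + 295·0.0161494) / 2.57912 = 46.22 meV.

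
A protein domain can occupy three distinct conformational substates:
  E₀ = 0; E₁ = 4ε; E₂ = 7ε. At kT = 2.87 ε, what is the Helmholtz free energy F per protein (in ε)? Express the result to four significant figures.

-0.8301 ε

Eᵢ/kT = 0, 1.39373, 2.43902.
Z = Σ e^(−Eᵢ/kT) = e^(−0) + e^(−1.39373) + e^(−2.43902) = 1.00000 + 0.248148 + 0.0872463 = 1.33539.
F = −kT ln Z = −2.87 × ln(1.33539) = −2.87 × 0.289223 = -0.8301 ε.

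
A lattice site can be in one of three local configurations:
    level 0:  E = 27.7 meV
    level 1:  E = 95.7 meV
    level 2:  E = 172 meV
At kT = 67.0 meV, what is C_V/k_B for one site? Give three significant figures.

Eᵢ/kT = 0.41343, 1.4284, 2.5672.
Z = Σ e^(−Eᵢ/kT) = e^(−0.41343) + e^(−1.4284) + e^(−2.5672) = 0.66138 + 0.23969 + 0.076750 = 0.97782.
⟨E⟩ = 55.695 meV, ⟨E²⟩ = 5086.0 meV².
C_V/k_B = (⟨E²⟩ − ⟨E⟩²)/(kT)² = (5086.0 − 3101.9)/4489.0 = 0.442.

0.442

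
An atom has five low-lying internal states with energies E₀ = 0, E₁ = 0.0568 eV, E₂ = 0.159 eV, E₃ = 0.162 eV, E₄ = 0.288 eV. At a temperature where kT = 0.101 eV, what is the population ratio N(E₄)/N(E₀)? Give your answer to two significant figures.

n₄/n₀ = exp[−(E₄−E₀)/kT] = exp(−(0.288 eV)/(0.101 eV)) = exp(-2.851) = 0.058.

0.058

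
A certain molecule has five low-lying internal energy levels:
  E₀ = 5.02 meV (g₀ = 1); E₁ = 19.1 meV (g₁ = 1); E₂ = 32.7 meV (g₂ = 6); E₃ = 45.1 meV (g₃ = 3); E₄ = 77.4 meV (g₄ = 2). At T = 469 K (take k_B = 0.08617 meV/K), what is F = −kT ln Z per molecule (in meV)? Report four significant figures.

k_BT = 0.08617 × 469 K = 40.4137 meV.
Eᵢ/kT = 0.124215, 0.472612, 0.809132, 1.11596, 1.91519.
Z = Σ gᵢe^(−Eᵢ/kT) = 1·e^(−0.124215) + 1·e^(−0.472612) + 6·e^(−0.809132) + 3·e^(−1.11596) + 2·e^(−1.91519) = 0.883190 + 0.623372 + 2.67147 + 0.982802 + 0.294628 = 5.45546.
F = −kT ln Z = −40.4137 × ln(5.45546) = −40.4137 × 1.69662 = -68.57 meV.

-68.57 meV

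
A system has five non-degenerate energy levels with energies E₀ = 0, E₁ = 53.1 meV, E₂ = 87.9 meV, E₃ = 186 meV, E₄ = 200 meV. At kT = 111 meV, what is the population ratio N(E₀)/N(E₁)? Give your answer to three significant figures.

n₀/n₁ = exp[−(E₀−E₁)/kT] = exp(−(-53.1 meV)/(111 meV)) = exp(0.47838) = 1.61.

1.61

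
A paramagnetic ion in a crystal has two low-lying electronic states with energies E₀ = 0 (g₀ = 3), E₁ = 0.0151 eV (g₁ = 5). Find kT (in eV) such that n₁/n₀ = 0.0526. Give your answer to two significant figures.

n₁/n₀ = (g₁/g₀) exp[−(E₁−E₀)/kT] = 0.0526.
⇒ (E₁−E₀)/kT = ln((5/3)/0.0526) = ln(31.69) = 3.456.
kT = 0.0151 eV / 3.456 = 0.0044 eV.

0.0044 eV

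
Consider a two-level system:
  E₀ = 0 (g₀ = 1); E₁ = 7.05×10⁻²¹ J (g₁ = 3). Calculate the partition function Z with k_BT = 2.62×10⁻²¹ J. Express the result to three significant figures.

Eᵢ/kT = 0, 2.6908.
Z = Σ gᵢe^(−Eᵢ/kT) = 1·e^(−0) + 3·e^(−2.6908) = 1.0000 + 0.20348 = 1.2035.

Z = 1.20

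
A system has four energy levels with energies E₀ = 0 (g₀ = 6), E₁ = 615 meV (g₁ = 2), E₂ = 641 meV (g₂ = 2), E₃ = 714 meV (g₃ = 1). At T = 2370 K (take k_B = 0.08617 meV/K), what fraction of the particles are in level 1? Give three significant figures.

k_BT = 0.08617 × 2370 K = 204.22 meV.
Eᵢ/kT = 0, 3.0115, 3.1388, 3.4962.
Z = Σ gᵢe^(−Eᵢ/kT) = 6·e^(−0) + 2·e^(−3.0115) + 2·e^(−3.1388) + 1·e^(−3.4962) = 6.0000 + 0.098436 + 0.086670 + 0.030312 = 6.2154.
P₁ = g₁ e^(−E₁/kT) / Z = 0.098436/6.2154 = 0.0158.

0.0158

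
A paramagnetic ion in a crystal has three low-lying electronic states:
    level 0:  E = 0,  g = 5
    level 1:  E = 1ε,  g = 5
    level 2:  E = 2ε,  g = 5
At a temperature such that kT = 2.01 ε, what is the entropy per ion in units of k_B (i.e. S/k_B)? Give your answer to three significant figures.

2.63

Eᵢ/kT = 0, 0.49751, 0.99502.
Z = Σ gᵢe^(−Eᵢ/kT) = 5·e^(−0) + 5·e^(−0.49751) + 5·e^(−0.99502) = 5.0000 + 3.0402 + 1.8486 = 9.8888.
⟨E⟩ = Σ EᵢPᵢ = 0.68132 ε.
S/k_B = ln Z + ⟨E⟩/kT = ln(9.8888) + 0.68132/2.01 = 2.2914 + 0.33897 = 2.63.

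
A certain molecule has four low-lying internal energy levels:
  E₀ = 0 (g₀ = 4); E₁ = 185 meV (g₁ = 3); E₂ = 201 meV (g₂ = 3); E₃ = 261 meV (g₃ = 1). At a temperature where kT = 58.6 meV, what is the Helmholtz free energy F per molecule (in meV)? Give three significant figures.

Eᵢ/kT = 0, 3.1570, 3.4300, 4.4539.
Z = Σ gᵢe^(−Eᵢ/kT) = 4·e^(−0) + 3·e^(−3.1570) + 3·e^(−3.4300) + 1·e^(−4.4539) = 4.0000 + 0.12766 + 0.097161 + 0.011633 = 4.2365.
F = −kT ln Z = −58.6 × ln(4.2365) = −58.6 × 1.4437 = -84.6 meV.

-84.6 meV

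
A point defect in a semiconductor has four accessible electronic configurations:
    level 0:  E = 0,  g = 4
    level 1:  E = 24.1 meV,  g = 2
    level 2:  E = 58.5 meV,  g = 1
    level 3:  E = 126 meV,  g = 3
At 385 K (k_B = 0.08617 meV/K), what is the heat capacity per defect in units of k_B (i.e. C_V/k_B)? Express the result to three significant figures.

0.328

k_BT = 0.08617 × 385 K = 33.175 meV.
Eᵢ/kT = 0, 0.72645, 1.7634, 3.7980.
Z = Σ gᵢe^(−Eᵢ/kT) = 4·e^(−0) + 2·e^(−0.72645) + 1·e^(−1.7634) + 3·e^(−3.7980) = 4.0000 + 0.96725 + 0.17146 + 0.067247 = 5.2060.
⟨E⟩ = 8.0319 meV, ⟨E²⟩ = 425.70 meV².
C_V/k_B = (⟨E²⟩ − ⟨E⟩²)/(kT)² = (425.70 − 64.511)/1100.6 = 0.328.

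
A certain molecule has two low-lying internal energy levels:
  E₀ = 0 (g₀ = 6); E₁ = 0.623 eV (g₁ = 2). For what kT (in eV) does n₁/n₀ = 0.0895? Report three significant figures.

0.474 eV

n₁/n₀ = (g₁/g₀) exp[−(E₁−E₀)/kT] = 0.0895.
⇒ (E₁−E₀)/kT = ln((2/6)/0.0895) = ln(3.7244) = 1.3149.
kT = 0.623 eV / 1.3149 = 0.474 eV.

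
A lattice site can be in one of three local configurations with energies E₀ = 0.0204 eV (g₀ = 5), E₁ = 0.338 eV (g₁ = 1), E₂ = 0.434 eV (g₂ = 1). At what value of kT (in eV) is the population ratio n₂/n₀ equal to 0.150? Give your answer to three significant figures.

1.44 eV

n₂/n₀ = (g₂/g₀) exp[−(E₂−E₀)/kT] = 0.150.
⇒ (E₂−E₀)/kT = ln((1/5)/0.150) = ln(1.3333) = 0.28766.
kT = 0.4136 eV / 0.28766 = 1.44 eV.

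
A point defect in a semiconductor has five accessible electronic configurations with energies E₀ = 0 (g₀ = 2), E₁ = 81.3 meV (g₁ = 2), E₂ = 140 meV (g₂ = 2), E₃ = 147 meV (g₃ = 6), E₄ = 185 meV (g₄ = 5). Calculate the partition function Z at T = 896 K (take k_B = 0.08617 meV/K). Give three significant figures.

Z = 4.37

k_BT = 0.08617 × 896 K = 77.208 meV.
Eᵢ/kT = 0, 1.0530, 1.8133, 1.9039, 2.3961.
Z = Σ gᵢe^(−Eᵢ/kT) = 2·e^(−0) + 2·e^(−1.0530) + 2·e^(−1.8133) + 6·e^(−1.9039) + 5·e^(−2.3961) = 2.0000 + 0.69778 + 0.32623 + 0.89392 + 0.45536 = 4.3733.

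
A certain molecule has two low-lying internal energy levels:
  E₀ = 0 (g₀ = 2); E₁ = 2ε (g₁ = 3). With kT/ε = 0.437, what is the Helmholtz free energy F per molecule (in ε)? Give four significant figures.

-0.3096 ε

Eᵢ/kT = 0, 4.57666.
Z = Σ gᵢe^(−Eᵢ/kT) = 2·e^(−0) + 3·e^(−4.57666) = 2.00000 + 0.0308676 = 2.03087.
F = −kT ln Z = −0.437 × ln(2.03087) = −0.437 × 0.708464 = -0.3096 ε.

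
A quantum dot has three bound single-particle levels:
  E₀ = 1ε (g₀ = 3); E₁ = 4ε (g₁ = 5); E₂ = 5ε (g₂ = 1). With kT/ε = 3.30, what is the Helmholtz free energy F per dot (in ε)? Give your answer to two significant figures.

Eᵢ/kT = 0.3030, 1.212, 1.515.
Z = Σ gᵢe^(−Eᵢ/kT) = 3·e^(−0.3030) + 5·e^(−1.212) + 1·e^(−1.515) = 2.216 + 1.488 + 0.2198 = 3.924.
F = −kT ln Z = −3.30 × ln(3.924) = −3.30 × 1.367 = -4.5 ε.

-4.5 ε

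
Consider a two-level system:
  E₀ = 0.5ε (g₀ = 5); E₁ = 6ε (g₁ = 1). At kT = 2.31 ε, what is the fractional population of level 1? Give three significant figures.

0.0182

Eᵢ/kT = 0.21645, 2.5974.
Z = Σ gᵢe^(−Eᵢ/kT) = 5·e^(−0.21645) + 1·e^(−2.5974) = 4.0269 + 0.074467 = 4.1014.
P₁ = g₁ e^(−E₁/kT) / Z = 0.074467/4.1014 = 0.0182.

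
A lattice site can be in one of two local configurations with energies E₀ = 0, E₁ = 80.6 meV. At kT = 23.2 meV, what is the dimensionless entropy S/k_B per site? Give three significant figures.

0.135

Eᵢ/kT = 0, 3.4741.
Z = Σ e^(−Eᵢ/kT) = e^(−0) + e^(−3.4741) = 1.0000 + 0.030990 = 1.0310.
⟨E⟩ = Σ EᵢPᵢ = 2.4227 meV.
S/k_B = ln Z + ⟨E⟩/kT = ln(1.0310) + 2.4227/23.2 = 0.030529 + 0.10443 = 0.135.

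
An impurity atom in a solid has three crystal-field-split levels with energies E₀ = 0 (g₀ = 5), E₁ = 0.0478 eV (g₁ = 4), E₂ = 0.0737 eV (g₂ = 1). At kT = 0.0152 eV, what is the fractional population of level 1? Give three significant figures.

0.0333

Eᵢ/kT = 0, 3.1447, 4.8487.
Z = Σ gᵢe^(−Eᵢ/kT) = 5·e^(−0) + 4·e^(−3.1447) + 1·e^(−4.8487) = 5.0000 + 0.17232 + 0.0078386 = 5.1802.
P₁ = g₁ e^(−E₁/kT) / Z = 0.17232/5.1802 = 0.0333.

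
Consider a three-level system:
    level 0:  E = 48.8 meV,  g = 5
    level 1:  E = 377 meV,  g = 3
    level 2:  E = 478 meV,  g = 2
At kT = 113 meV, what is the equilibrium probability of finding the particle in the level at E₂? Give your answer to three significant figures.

Eᵢ/kT = 0.43186, 3.3363, 4.2301.
Z = Σ gᵢe^(−Eᵢ/kT) = 5·e^(−0.43186) + 3·e^(−3.3363) + 2·e^(−4.2301) = 3.2465 + 0.10670 + 0.029102 = 3.3823.
P₂ = g₂ e^(−E₂/kT) / Z = 0.029102/3.3823 = 0.00860.

0.00860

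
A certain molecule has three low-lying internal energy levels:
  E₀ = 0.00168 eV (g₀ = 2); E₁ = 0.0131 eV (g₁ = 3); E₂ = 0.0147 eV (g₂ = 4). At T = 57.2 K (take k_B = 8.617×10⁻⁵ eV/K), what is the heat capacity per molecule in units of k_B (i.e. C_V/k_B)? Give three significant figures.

k_BT = 8.617×10⁻⁵ × 57.2 K = 0.0049289 eV.
Eᵢ/kT = 0.34085, 2.6578, 2.9824.
Z = Σ gᵢe^(−Eᵢ/kT) = 2·e^(−0.34085) + 3·e^(−2.6578) + 4·e^(−2.9824) = 1.4223 + 0.21031 + 0.20268 = 1.8353.
⟨E⟩ = 0.0044265 eV, ⟨E²⟩ = 0.000045716 eV².
C_V/k_B = (⟨E²⟩ − ⟨E⟩²)/(kT)² = (0.000045716 − 0.000019594)/0.000024294 = 1.08.

1.08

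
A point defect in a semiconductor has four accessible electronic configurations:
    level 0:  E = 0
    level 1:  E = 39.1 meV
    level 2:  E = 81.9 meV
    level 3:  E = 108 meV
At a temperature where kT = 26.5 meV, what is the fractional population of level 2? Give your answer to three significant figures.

Eᵢ/kT = 0, 1.4755, 3.0906, 4.0755.
Z = Σ e^(−Eᵢ/kT) = e^(−0) + e^(−1.4755) + e^(−3.0906) + e^(−4.0755) = 1.0000 + 0.22866 + 0.045475 + 0.016984 = 1.2911.
P₂ = e^(−E₂/kT) / Z = 0.045475/1.2911 = 0.0352.

0.0352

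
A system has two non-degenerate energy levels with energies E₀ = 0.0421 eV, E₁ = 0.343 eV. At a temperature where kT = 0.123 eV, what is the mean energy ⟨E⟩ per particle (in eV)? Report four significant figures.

Eᵢ/kT = 0.342276, 2.78862.
Z = Σ e^(−Eᵢ/kT) = e^(−0.342276) + e^(−2.78862) = 0.710152 + 0.0615060 = 0.771658.
⟨E⟩ = Σ Eᵢ e^(−Eᵢ/kT) / Z = (0.0421·0.710152 + 0.343·0.0615060) / 0.771658 = 0.06608 eV.

0.06608 eV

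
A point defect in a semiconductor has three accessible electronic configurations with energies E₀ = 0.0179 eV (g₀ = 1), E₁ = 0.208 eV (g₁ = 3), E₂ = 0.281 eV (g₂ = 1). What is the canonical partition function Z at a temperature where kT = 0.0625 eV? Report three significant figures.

Z = 0.870

Eᵢ/kT = 0.28640, 3.3280, 4.4960.
Z = Σ gᵢe^(−Eᵢ/kT) = 1·e^(−0.28640) + 3·e^(−3.3280) + 1·e^(−4.4960) = 0.75096 + 0.10759 + 0.011154 = 0.86970.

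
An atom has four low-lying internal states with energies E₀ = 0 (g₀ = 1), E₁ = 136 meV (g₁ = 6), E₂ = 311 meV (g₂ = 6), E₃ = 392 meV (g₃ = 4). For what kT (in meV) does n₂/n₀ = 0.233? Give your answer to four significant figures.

95.74 meV

n₂/n₀ = (g₂/g₀) exp[−(E₂−E₀)/kT] = 0.233.
⇒ (E₂−E₀)/kT = ln((6/1)/0.233) = ln(25.7511) = 3.24848.
kT = 311 meV / 3.24848 = 95.74 meV.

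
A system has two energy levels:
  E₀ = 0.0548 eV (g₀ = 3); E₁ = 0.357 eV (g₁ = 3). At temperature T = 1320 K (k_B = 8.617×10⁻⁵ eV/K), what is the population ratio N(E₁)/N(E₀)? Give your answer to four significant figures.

k_BT = 8.617×10⁻⁵ × 1320 K = 0.113744 eV.
n₁/n₀ = (g₁/g₀) exp[−(E₁−E₀)/kT] = (3/3) × exp(−(0.3022 eV)/(0.113744 eV)) = (3/3) × exp(-2.65684) = 0.07017.

0.07017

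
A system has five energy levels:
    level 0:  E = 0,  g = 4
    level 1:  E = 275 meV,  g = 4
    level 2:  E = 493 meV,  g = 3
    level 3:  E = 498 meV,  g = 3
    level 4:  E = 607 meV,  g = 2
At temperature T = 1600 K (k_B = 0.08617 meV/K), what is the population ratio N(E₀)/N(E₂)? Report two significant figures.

48

k_BT = 0.08617 × 1600 K = 137.9 meV.
n₀/n₂ = (g₀/g₂) exp[−(E₀−E₂)/kT] = (4/3) × exp(−(-493 meV)/(137.9 meV)) = (4/3) × exp(3.575) = 48.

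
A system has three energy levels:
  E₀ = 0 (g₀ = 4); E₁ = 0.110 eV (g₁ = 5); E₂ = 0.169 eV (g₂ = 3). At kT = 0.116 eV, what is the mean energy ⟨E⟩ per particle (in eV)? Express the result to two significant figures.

0.050 eV

Eᵢ/kT = 0, 0.9483, 1.457.
Z = Σ gᵢe^(−Eᵢ/kT) = 4·e^(−0) + 5·e^(−0.9483) + 3·e^(−1.457) = 4.000 + 1.937 + 0.6988 = 6.636.
⟨E⟩ = Σ Eᵢ gᵢe^(−Eᵢ/kT) / Z = (0·4.000 + 0.110·1.937 + 0.169·0.6988) / 6.636 = 0.050 eV.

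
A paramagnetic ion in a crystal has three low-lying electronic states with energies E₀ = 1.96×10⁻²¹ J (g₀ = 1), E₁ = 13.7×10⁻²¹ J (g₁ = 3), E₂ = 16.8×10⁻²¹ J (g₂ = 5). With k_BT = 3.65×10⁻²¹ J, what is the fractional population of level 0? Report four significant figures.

0.8292

Eᵢ/kT = 0.536986, 3.75342, 4.60274.
Z = Σ gᵢe^(−Eᵢ/kT) = 1·e^(−0.536986) + 3·e^(−3.75342) + 5·e^(−4.60274) = 0.584507 + 0.0703124 + 0.0501217 = 0.704941.
P₀ = g₀ e^(−E₀/kT) / Z = 0.584507/0.704941 = 0.8292.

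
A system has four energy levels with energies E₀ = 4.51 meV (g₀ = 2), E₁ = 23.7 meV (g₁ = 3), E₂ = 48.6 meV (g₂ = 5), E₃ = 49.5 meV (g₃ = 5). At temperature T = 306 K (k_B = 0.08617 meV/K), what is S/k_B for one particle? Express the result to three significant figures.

2.46

k_BT = 0.08617 × 306 K = 26.368 meV.
Eᵢ/kT = 0.17104, 0.89882, 1.8431, 1.8773.
Z = Σ gᵢe^(−Eᵢ/kT) = 2·e^(−0.17104) + 3·e^(−0.89882) + 5·e^(−1.8431) + 5·e^(−1.8773) = 1.6856 + 1.2211 + 0.79163 + 0.76501 = 4.4633.
⟨E⟩ = Σ EᵢPᵢ = 25.291 meV.
S/k_B = ln Z + ⟨E⟩/kT = ln(4.4633) + 25.291/26.368 = 1.4959 + 0.95916 = 2.46.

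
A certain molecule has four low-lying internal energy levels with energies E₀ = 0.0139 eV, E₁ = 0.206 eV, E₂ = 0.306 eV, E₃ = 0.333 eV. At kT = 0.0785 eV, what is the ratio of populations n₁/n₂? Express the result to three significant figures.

n₁/n₂ = exp[−(E₁−E₂)/kT] = exp(−(-0.100 eV)/(0.0785 eV)) = exp(1.2739) = 3.57.

3.57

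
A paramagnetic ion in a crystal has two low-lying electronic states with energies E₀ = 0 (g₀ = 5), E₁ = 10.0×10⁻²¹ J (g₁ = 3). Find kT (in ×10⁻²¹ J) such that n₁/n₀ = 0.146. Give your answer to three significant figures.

n₁/n₀ = (g₁/g₀) exp[−(E₁−E₀)/kT] = 0.146.
⇒ (E₁−E₀)/kT = ln((3/5)/0.146) = ln(4.1096) = 1.4133.
kT = 10.0 ×10⁻²¹ J / 1.4133 = 7.08 ×10⁻²¹ J.

7.08 ×10⁻²¹ J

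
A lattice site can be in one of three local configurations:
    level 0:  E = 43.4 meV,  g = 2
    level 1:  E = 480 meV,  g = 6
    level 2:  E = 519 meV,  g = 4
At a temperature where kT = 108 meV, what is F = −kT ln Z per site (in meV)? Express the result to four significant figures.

Eᵢ/kT = 0.401852, 4.44444, 4.80556.
Z = Σ gᵢe^(−Eᵢ/kT) = 2·e^(−0.401852) + 6·e^(−4.44444) + 4·e^(−4.80556) = 1.33816 + 0.0704621 + 0.0327365 = 1.44136.
F = −kT ln Z = −108 × ln(1.44136) = −108 × 0.365587 = -39.48 meV.

-39.48 meV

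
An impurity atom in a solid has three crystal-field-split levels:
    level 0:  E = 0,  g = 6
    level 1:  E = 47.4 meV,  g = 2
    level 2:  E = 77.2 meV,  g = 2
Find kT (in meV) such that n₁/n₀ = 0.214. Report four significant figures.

107.0 meV

n₁/n₀ = (g₁/g₀) exp[−(E₁−E₀)/kT] = 0.214.
⇒ (E₁−E₀)/kT = ln((2/6)/0.214) = ln(1.55763) = 0.443165.
kT = 47.4 meV / 0.443165 = 107.0 meV.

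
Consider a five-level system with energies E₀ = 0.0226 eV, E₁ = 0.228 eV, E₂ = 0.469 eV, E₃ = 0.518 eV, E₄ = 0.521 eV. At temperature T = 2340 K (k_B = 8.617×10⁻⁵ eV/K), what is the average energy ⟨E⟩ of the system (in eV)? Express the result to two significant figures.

k_BT = 8.617×10⁻⁵ × 2340 K = 0.2016 eV.
Eᵢ/kT = 0.1121, 1.131, 2.326, 2.569, 2.584.
Z = Σ e^(−Eᵢ/kT) = e^(−0.1121) + e^(−1.131) + e^(−2.326) + e^(−2.569) + e^(−2.584) = 0.8940 + 0.3227 + 0.09769 + 0.07661 + 0.07547 = 1.466.
⟨E⟩ = Σ Eᵢ e^(−Eᵢ/kT) / Z = (0.0226·0.8940 + 0.228·0.3227 + 0.469·0.09769 + 0.518·0.07661 + 0.521·0.07547) / 1.466 = 0.15 eV.

0.15 eV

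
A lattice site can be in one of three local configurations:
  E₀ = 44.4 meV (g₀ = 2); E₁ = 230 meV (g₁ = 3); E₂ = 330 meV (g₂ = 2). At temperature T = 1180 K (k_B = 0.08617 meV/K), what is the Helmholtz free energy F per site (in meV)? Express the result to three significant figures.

k_BT = 0.08617 × 1180 K = 101.68 meV.
Eᵢ/kT = 0.43666, 2.2620, 3.2455.
Z = Σ gᵢe^(−Eᵢ/kT) = 2·e^(−0.43666) + 3·e^(−2.2620) + 2·e^(−3.2455) = 1.2924 + 0.31243 + 0.077898 = 1.6827.
F = −kT ln Z = −101.68 × ln(1.6827) = −101.68 × 0.52040 = -52.9 meV.

-52.9 meV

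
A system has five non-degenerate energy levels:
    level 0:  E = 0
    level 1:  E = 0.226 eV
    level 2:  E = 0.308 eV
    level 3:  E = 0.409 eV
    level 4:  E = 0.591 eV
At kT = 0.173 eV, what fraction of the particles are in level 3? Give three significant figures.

0.0600

Eᵢ/kT = 0, 1.3064, 1.7803, 2.3642, 3.4162.
Z = Σ e^(−Eᵢ/kT) = e^(−0) + e^(−1.3064) + e^(−1.7803) + e^(−2.3642) + e^(−3.4162) = 1.0000 + 0.27079 + 0.16859 + 0.094024 + 0.032837 = 1.5662.
P₃ = e^(−E₃/kT) / Z = 0.094024/1.5662 = 0.0600.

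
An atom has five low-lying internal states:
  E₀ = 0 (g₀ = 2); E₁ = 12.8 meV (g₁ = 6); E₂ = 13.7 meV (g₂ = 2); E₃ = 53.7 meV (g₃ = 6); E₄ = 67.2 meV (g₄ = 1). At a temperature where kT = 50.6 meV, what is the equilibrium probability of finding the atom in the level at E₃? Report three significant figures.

Eᵢ/kT = 0, 0.25296, 0.27075, 1.0613, 1.3281.
Z = Σ gᵢe^(−Eᵢ/kT) = 2·e^(−0) + 6·e^(−0.25296) + 2·e^(−0.27075) + 6·e^(−1.0613) + 1·e^(−1.3281) = 2.0000 + 4.6590 + 1.5256 + 2.0760 + 0.26498 = 10.526.
P₃ = g₃ e^(−E₃/kT) / Z = 2.0760/10.526 = 0.197.

0.197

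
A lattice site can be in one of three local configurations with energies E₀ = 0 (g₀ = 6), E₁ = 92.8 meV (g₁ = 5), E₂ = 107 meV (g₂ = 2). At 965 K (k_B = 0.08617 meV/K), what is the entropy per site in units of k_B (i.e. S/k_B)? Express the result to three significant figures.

k_BT = 0.08617 × 965 K = 83.154 meV.
Eᵢ/kT = 0, 1.1160, 1.2868.
Z = Σ gᵢe^(−Eᵢ/kT) = 6·e^(−0) + 5·e^(−1.1160) + 2·e^(−1.2868) = 6.0000 + 1.6379 + 0.55231 = 8.1902.
⟨E⟩ = Σ EᵢPᵢ = 25.774 meV.
S/k_B = ln Z + ⟨E⟩/kT = ln(8.1902) + 25.774/83.154 = 2.1029 + 0.30996 = 2.41.

2.41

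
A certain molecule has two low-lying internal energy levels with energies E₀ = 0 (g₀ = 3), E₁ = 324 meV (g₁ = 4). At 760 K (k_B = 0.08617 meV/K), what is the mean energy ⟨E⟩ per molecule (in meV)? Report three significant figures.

k_BT = 0.08617 × 760 K = 65.489 meV.
Eᵢ/kT = 0, 4.9474.
Z = Σ gᵢe^(−Eᵢ/kT) = 3·e^(−0) + 4·e^(−4.9474) = 3.0000 + 0.028407 = 3.0284.
⟨E⟩ = Σ Eᵢ gᵢe^(−Eᵢ/kT) / Z = (0·3.0000 + 324·0.028407) / 3.0284 = 3.04 meV.

3.04 meV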